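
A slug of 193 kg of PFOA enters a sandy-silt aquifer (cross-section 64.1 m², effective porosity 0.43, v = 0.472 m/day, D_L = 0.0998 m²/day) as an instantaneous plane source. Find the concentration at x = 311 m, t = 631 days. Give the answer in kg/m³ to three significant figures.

For an instantaneous plane source, C(x,t) = M/(n_e·A·√(4πDt)) · exp(−(x−vt)²/(4Dt)), with n_e·A the pore (flow) area.
Plume center vt = 0.472 × 631 = 297.832 m, so the well at 311 m is 13.168 m downgradient of the peak.
√(4πDt) = 28.13 m, giving peak height M/(n_e·A·√(4πDt)) = 193/(0.43 × 64.1 × 28.13) = 0.2489 kg/m³.
(x−vt)²/(4Dt) = (13.168)²/(4 × 0.0998 × 631) = 0.6884; exp(−0.6884) = 0.5024.
C = 0.2489 × 0.5024 = 0.125 kg/m³.

0.125 kg/m³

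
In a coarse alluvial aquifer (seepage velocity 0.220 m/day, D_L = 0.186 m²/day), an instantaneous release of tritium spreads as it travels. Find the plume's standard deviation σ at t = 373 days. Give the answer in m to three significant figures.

11.8 m

Dispersive spreading gives a Gaussian with σ² = 2Dt; advection only shifts the center.
σ = √(2 × 0.186 × 373) = 11.8 m.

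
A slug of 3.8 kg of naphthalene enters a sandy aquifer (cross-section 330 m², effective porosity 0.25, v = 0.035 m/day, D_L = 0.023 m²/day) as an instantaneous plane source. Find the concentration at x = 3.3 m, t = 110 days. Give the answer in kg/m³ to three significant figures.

For an instantaneous plane source, C(x,t) = M/(n_e·A·√(4πDt)) · exp(−(x−vt)²/(4Dt)), with n_e·A the pore (flow) area.
Plume center vt = 0.035 × 110 = 3.85 m, so the well at 3.3 m is 0.55 m upgradient of the peak.
√(4πDt) = 5.639 m, giving peak height M/(n_e·A·√(4πDt)) = 3.8/(0.25 × 330 × 5.639) = 0.008168 kg/m³.
(x−vt)²/(4Dt) = (-0.55)²/(4 × 0.023 × 110) = 0.02989; exp(−0.02989) = 0.9706.
C = 0.008168 × 0.9706 = 0.00793 kg/m³.

0.00793 kg/m³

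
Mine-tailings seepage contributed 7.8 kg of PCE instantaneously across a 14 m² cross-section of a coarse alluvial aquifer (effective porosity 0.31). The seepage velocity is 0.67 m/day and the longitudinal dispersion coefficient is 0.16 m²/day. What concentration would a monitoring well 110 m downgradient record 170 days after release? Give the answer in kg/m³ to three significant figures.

For an instantaneous plane source, C(x,t) = M/(n_e·A·√(4πDt)) · exp(−(x−vt)²/(4Dt)), with n_e·A the pore (flow) area.
Plume center vt = 0.67 × 170 = 113.9 m, so the well at 110 m is 3.9 m upgradient of the peak.
√(4πDt) = 18.49 m, giving peak height M/(n_e·A·√(4πDt)) = 7.8/(0.31 × 14 × 18.49) = 0.09720 kg/m³.
(x−vt)²/(4Dt) = (-3.9)²/(4 × 0.16 × 170) = 0.1398; exp(−0.1398) = 0.8695.
C = 0.09720 × 0.8695 = 0.0845 kg/m³.

0.0845 kg/m³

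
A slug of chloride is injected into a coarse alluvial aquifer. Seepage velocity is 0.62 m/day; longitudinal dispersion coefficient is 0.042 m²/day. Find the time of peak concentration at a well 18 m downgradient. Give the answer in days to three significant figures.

For the 1D instantaneous-source solution, setting ∂C/∂t = 0 at fixed x gives v²t² + 2Dt − x² = 0, so t = (√(D² + v²x²) − D)/v².
√(D² + v²x²) = √(0.042² + 0.62² × 18²) = 11.16; v² = 0.3844.
t = (11.16 − 0.042)/0.3844 = 28.9 days (vs. the pure-advection estimate x/v = 29.0 d).

28.9 days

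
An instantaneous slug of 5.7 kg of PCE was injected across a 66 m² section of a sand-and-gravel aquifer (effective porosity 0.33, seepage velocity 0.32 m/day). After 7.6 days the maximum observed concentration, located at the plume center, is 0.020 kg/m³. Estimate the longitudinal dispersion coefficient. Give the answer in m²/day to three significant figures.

1.79 m²/day

At the plume center C_max = M/(n_e·A·√(4πDt)), so D = M²/(4πt·(n_e·A·C_max)²).
n_e·A·C_max = 0.33 × 66 × 0.020 = 0.4356 kg/m.
D = 5.7²/(4π × 7.6 × 0.4356²) = 1.79 m²/day.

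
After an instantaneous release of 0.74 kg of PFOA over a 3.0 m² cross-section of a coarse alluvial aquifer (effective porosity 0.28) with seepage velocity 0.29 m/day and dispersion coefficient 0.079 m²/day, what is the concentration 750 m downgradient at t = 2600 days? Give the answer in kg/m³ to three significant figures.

0.0170 kg/m³

For an instantaneous plane source, C(x,t) = M/(n_e·A·√(4πDt)) · exp(−(x−vt)²/(4Dt)), with n_e·A the pore (flow) area.
Plume center vt = 0.29 × 2600 = 754 m, so the well at 750 m is 4 m upgradient of the peak.
√(4πDt) = 50.80 m, giving peak height M/(n_e·A·√(4πDt)) = 0.74/(0.28 × 3.0 × 50.80) = 0.01734 kg/m³.
(x−vt)²/(4Dt) = (-4)²/(4 × 0.079 × 2600) = 0.01947; exp(−0.01947) = 0.9807.
C = 0.01734 × 0.9807 = 0.0170 kg/m³.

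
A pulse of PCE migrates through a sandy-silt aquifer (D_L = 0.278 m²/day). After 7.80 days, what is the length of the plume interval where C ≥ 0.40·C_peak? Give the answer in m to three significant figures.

5.64 m

The plume is Gaussian with σ = √(2Dt) = √(2 × 0.278 × 7.80) = 2.082 m.
C/C_peak = exp(−Δx²/(2σ²)) = 0.40 ⇒ Δx = σ·√(−2 ln 0.40) = 2.082 × 1.354 = 2.819 m.
Width = 2Δx = 5.64 m.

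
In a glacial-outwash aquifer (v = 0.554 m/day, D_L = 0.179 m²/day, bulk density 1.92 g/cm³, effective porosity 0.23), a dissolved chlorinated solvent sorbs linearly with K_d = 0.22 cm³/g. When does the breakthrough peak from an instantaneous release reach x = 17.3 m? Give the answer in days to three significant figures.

Retardation factor R = 1 + ρ_b·K_d/n = 1 + 1.92 × 0.22/0.23 = 2.837.
Sorption retards both mechanisms: v_R = v/R = 0.1953 m/day, D_R = D/R = 0.06309 m²/day.
Peak time from v_R²t² + 2D_R t − x² = 0: t = (√(D_R² + v_R²x²) − D_R)/v_R².
√(D_R² + v_R²x²) = √(0.06309² + 0.1953² × 17.3²) = 3.379; v_R² = 0.03814.
t = (3.379 − 0.06309)/0.03814 = 86.9 days.

86.9 days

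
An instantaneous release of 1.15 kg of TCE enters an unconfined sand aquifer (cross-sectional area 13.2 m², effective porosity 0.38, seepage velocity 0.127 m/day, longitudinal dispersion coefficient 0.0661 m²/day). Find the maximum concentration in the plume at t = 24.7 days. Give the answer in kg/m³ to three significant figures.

0.0506 kg/m³

The peak of an instantaneous 1D plume sits at x = vt; there the Gaussian factor is 1 and C_max = M/(n_e·A·√(4πDt)), where n_e·A is the pore area the mass is dissolved in.
√(4πDt) = √(4π × 0.0661 × 24.7) = 4.530 m, so C_max = 1.15/(0.38 × 13.2 × 4.530) = 0.0506 kg/m³.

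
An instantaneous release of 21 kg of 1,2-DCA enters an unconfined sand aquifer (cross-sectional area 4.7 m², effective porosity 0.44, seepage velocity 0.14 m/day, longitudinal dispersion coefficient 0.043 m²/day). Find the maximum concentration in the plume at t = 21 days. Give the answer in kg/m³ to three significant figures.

The peak of an instantaneous 1D plume sits at x = vt; there the Gaussian factor is 1 and C_max = M/(n_e·A·√(4πDt)), where n_e·A is the pore area the mass is dissolved in.
√(4πDt) = √(4π × 0.043 × 21) = 3.369 m, so C_max = 21/(0.44 × 4.7 × 3.369) = 3.01 kg/m³.

3.01 kg/m³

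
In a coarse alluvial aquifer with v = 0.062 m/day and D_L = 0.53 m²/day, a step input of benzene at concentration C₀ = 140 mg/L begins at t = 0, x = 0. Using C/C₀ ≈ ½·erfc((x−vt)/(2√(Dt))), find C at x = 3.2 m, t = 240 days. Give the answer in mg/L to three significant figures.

108 mg/L

For a continuous step input, C/C₀ ≈ ½·erfc((x−vt)/(2√(Dt))).
vt = 0.062 × 240 = 14.88 m and 2√(Dt) = 2√(0.53 × 240) = 22.56 m.
Argument (x−vt)/(2√(Dt)) = (3.2 − 14.88)/22.56 = -0.5177; ½·erfc(-0.5177) = 0.7680.
C = 140 × 0.7680 = 108 mg/L.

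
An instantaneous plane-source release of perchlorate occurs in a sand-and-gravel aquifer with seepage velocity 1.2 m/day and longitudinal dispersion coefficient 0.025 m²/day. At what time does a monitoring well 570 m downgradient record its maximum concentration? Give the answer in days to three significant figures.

For the 1D instantaneous-source solution, setting ∂C/∂t = 0 at fixed x gives v²t² + 2Dt − x² = 0, so t = (√(D² + v²x²) − D)/v².
√(D² + v²x²) = √(0.025² + 1.2² × 570²) = 684.0; v² = 1.44.
t = (684.0 − 0.025)/1.44 = 475 days (vs. the pure-advection estimate x/v = 475 d).

475 days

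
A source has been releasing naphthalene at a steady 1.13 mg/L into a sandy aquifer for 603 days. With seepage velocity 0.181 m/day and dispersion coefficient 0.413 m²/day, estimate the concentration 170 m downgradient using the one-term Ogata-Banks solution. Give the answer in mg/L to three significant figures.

0.00361 mg/L

For a continuous step input, C/C₀ ≈ ½·erfc((x−vt)/(2√(Dt))).
vt = 0.181 × 603 = 109.143 m and 2√(Dt) = 2√(0.413 × 603) = 31.56 m.
Argument (x−vt)/(2√(Dt)) = (170 − 109.143)/31.56 = 1.928; ½·erfc(1.928) = 0.003199.
C = 1.13 × 0.003199 = 0.00361 mg/L.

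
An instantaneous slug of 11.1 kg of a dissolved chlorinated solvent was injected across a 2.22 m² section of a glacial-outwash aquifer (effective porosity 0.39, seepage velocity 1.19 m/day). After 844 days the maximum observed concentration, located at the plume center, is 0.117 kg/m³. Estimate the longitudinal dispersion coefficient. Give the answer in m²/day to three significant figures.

1.13 m²/day

At the plume center C_max = M/(n_e·A·√(4πDt)), so D = M²/(4πt·(n_e·A·C_max)²).
n_e·A·C_max = 0.39 × 2.22 × 0.117 = 0.1013 kg/m.
D = 11.1²/(4π × 844 × 0.1013²) = 1.13 m²/day.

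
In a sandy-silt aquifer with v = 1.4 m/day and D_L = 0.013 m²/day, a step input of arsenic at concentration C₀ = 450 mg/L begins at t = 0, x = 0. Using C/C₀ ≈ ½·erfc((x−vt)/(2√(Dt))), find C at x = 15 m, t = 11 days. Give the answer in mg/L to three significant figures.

For a continuous step input, C/C₀ ≈ ½·erfc((x−vt)/(2√(Dt))).
vt = 1.4 × 11 = 15.4 m and 2√(Dt) = 2√(0.013 × 11) = 0.7563 m.
Argument (x−vt)/(2√(Dt)) = (15 − 15.4)/0.7563 = -0.5289; ½·erfc(-0.5289) = 0.7728.
C = 450 × 0.7728 = 348 mg/L.

348 mg/L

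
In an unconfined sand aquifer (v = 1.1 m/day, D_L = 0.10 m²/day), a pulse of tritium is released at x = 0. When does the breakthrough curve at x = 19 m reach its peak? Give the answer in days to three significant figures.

17.2 days

For the 1D instantaneous-source solution, setting ∂C/∂t = 0 at fixed x gives v²t² + 2Dt − x² = 0, so t = (√(D² + v²x²) − D)/v².
√(D² + v²x²) = √(0.10² + 1.1² × 19²) = 20.90; v² = 1.21.
t = (20.90 − 0.10)/1.21 = 17.2 days (vs. the pure-advection estimate x/v = 17.3 d).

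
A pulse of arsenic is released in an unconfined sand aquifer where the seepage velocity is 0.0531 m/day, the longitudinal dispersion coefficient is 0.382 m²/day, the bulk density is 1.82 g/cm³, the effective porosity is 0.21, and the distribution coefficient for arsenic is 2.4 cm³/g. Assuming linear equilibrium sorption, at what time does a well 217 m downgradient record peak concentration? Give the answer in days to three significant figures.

Retardation factor R = 1 + ρ_b·K_d/n = 1 + 1.82 × 2.4/0.21 = 21.80.
Sorption retards both mechanisms: v_R = v/R = 0.002436 m/day, D_R = D/R = 0.01752 m²/day.
Peak time from v_R²t² + 2D_R t − x² = 0: t = (√(D_R² + v_R²x²) − D_R)/v_R².
√(D_R² + v_R²x²) = √(0.01752² + 0.002436² × 217²) = 0.5289; v_R² = 5.934e-06.
t = (0.5289 − 0.01752)/5.934e-06 = 86200 days.

86200 days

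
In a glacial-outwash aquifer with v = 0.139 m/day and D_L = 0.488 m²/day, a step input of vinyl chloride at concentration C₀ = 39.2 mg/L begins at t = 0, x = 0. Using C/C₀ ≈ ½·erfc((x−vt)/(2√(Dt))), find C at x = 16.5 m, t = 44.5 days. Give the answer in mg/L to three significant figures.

For a continuous step input, C/C₀ ≈ ½·erfc((x−vt)/(2√(Dt))).
vt = 0.139 × 44.5 = 6.1855 m and 2√(Dt) = 2√(0.488 × 44.5) = 9.320 m.
Argument (x−vt)/(2√(Dt)) = (16.5 − 6.1855)/9.320 = 1.107; ½·erfc(1.107) = 0.05873.
C = 39.2 × 0.05873 = 2.30 mg/L.

2.30 mg/L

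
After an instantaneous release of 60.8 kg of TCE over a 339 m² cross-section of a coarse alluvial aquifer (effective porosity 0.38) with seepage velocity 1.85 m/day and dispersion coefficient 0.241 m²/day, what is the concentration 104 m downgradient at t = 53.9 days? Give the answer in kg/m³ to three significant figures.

0.0259 kg/m³

For an instantaneous plane source, C(x,t) = M/(n_e·A·√(4πDt)) · exp(−(x−vt)²/(4Dt)), with n_e·A the pore (flow) area.
Plume center vt = 1.85 × 53.9 = 99.715 m, so the well at 104 m is 4.285 m downgradient of the peak.
√(4πDt) = 12.78 m, giving peak height M/(n_e·A·√(4πDt)) = 60.8/(0.38 × 339 × 12.78) = 0.03693 kg/m³.
(x−vt)²/(4Dt) = (4.285)²/(4 × 0.241 × 53.9) = 0.3534; exp(−0.3534) = 0.7023.
C = 0.03693 × 0.7023 = 0.0259 kg/m³.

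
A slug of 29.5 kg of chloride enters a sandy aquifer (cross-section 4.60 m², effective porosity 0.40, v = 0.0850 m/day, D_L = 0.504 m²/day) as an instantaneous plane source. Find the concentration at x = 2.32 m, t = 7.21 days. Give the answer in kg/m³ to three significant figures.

1.94 kg/m³

For an instantaneous plane source, C(x,t) = M/(n_e·A·√(4πDt)) · exp(−(x−vt)²/(4Dt)), with n_e·A the pore (flow) area.
Plume center vt = 0.0850 × 7.21 = 0.61285 m, so the well at 2.32 m is 1.70715 m downgradient of the peak.
√(4πDt) = 6.758 m, giving peak height M/(n_e·A·√(4πDt)) = 29.5/(0.40 × 4.60 × 6.758) = 2.372 kg/m³.
(x−vt)²/(4Dt) = (1.70715)²/(4 × 0.504 × 7.21) = 0.2005; exp(−0.2005) = 0.8183.
C = 2.372 × 0.8183 = 1.94 kg/m³.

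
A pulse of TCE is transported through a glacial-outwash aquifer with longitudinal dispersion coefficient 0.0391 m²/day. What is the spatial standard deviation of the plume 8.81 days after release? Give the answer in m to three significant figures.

Dispersive spreading gives a Gaussian with σ² = 2Dt; advection only shifts the center.
σ = √(2 × 0.0391 × 8.81) = 0.830 m.

0.830 m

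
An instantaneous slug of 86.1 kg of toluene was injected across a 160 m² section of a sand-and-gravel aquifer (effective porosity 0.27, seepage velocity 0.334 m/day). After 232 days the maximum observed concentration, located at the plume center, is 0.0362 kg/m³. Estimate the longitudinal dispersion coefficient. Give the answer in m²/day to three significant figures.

1.04 m²/day

At the plume center C_max = M/(n_e·A·√(4πDt)), so D = M²/(4πt·(n_e·A·C_max)²).
n_e·A·C_max = 0.27 × 160 × 0.0362 = 1.564 kg/m.
D = 86.1²/(4π × 232 × 1.564²) = 1.04 m²/day.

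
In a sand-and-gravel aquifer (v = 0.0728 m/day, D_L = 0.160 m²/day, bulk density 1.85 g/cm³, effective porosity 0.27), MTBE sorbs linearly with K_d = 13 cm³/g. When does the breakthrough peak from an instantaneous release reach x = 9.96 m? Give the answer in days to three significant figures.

9900 days

Retardation factor R = 1 + ρ_b·K_d/n = 1 + 1.85 × 13/0.27 = 90.07.
Sorption retards both mechanisms: v_R = v/R = 0.0008083 m/day, D_R = D/R = 0.001776 m²/day.
Peak time from v_R²t² + 2D_R t − x² = 0: t = (√(D_R² + v_R²x²) − D_R)/v_R².
√(D_R² + v_R²x²) = √(0.001776² + 0.0008083² × 9.96²) = 0.008244; v_R² = 6.533e-07.
t = (0.008244 − 0.001776)/6.533e-07 = 9900 days.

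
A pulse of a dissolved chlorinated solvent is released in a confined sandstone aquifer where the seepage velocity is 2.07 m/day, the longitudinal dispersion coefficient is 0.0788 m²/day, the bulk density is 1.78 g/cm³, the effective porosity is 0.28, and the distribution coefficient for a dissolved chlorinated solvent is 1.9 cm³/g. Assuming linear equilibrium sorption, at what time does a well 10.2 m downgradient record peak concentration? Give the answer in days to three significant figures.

64.2 days

Retardation factor R = 1 + ρ_b·K_d/n = 1 + 1.78 × 1.9/0.28 = 13.08.
Sorption retards both mechanisms: v_R = v/R = 0.1583 m/day, D_R = D/R = 0.006024 m²/day.
Peak time from v_R²t² + 2D_R t − x² = 0: t = (√(D_R² + v_R²x²) − D_R)/v_R².
√(D_R² + v_R²x²) = √(0.006024² + 0.1583² × 10.2²) = 1.615; v_R² = 0.02506.
t = (1.615 − 0.006024)/0.02506 = 64.2 days.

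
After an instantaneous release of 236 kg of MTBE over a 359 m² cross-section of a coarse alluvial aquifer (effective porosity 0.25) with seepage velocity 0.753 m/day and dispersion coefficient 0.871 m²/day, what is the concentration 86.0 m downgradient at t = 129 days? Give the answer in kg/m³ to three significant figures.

For an instantaneous plane source, C(x,t) = M/(n_e·A·√(4πDt)) · exp(−(x−vt)²/(4Dt)), with n_e·A the pore (flow) area.
Plume center vt = 0.753 × 129 = 97.137 m, so the well at 86.0 m is 11.137 m upgradient of the peak.
√(4πDt) = 37.58 m, giving peak height M/(n_e·A·√(4πDt)) = 236/(0.25 × 359 × 37.58) = 0.06997 kg/m³.
(x−vt)²/(4Dt) = (-11.137)²/(4 × 0.871 × 129) = 0.2760; exp(−0.2760) = 0.7588.
C = 0.06997 × 0.7588 = 0.0531 kg/m³.

0.0531 kg/m³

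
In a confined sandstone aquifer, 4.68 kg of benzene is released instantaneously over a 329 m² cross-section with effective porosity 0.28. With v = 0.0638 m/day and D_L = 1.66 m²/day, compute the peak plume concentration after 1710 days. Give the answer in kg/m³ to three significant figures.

The peak of an instantaneous 1D plume sits at x = vt; there the Gaussian factor is 1 and C_max = M/(n_e·A·√(4πDt)), where n_e·A is the pore area the mass is dissolved in.
√(4πDt) = √(4π × 1.66 × 1710) = 188.9 m, so C_max = 4.68/(0.28 × 329 × 188.9) = 0.000269 kg/m³.

0.000269 kg/m³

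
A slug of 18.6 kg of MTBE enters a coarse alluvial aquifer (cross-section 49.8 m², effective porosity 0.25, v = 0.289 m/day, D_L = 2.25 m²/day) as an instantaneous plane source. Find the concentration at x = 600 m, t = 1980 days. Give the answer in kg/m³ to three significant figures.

For an instantaneous plane source, C(x,t) = M/(n_e·A·√(4πDt)) · exp(−(x−vt)²/(4Dt)), with n_e·A the pore (flow) area.
Plume center vt = 0.289 × 1980 = 572.22 m, so the well at 600 m is 27.78 m downgradient of the peak.
√(4πDt) = 236.6 m, giving peak height M/(n_e·A·√(4πDt)) = 18.6/(0.25 × 49.8 × 236.6) = 0.006314 kg/m³.
(x−vt)²/(4Dt) = (27.78)²/(4 × 2.25 × 1980) = 0.04331; exp(−0.04331) = 0.9576.
C = 0.006314 × 0.9576 = 0.00605 kg/m³.

0.00605 kg/m³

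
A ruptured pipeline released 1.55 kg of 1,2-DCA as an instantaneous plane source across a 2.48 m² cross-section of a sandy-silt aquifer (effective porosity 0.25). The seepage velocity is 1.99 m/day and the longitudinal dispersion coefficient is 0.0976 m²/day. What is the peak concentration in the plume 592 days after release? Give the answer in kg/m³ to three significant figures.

The peak of an instantaneous 1D plume sits at x = vt; there the Gaussian factor is 1 and C_max = M/(n_e·A·√(4πDt)), where n_e·A is the pore area the mass is dissolved in.
√(4πDt) = √(4π × 0.0976 × 592) = 26.95 m, so C_max = 1.55/(0.25 × 2.48 × 26.95) = 0.0928 kg/m³.

0.0928 kg/m³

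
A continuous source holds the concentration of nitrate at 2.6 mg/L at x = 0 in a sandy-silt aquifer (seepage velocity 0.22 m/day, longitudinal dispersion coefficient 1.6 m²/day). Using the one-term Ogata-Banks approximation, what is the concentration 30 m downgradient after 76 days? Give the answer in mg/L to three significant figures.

0.513 mg/L

For a continuous step input, C/C₀ ≈ ½·erfc((x−vt)/(2√(Dt))).
vt = 0.22 × 76 = 16.72 m and 2√(Dt) = 2√(1.6 × 76) = 22.05 m.
Argument (x−vt)/(2√(Dt)) = (30 − 16.72)/22.05 = 0.6023; ½·erfc(0.6023) = 0.1972.
C = 2.6 × 0.1972 = 0.513 mg/L.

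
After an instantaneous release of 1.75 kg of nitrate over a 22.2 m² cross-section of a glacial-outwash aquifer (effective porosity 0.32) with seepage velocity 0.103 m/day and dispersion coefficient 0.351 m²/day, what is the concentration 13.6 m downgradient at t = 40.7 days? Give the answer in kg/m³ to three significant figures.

For an instantaneous plane source, C(x,t) = M/(n_e·A·√(4πDt)) · exp(−(x−vt)²/(4Dt)), with n_e·A the pore (flow) area.
Plume center vt = 0.103 × 40.7 = 4.1921 m, so the well at 13.6 m is 9.4079 m downgradient of the peak.
√(4πDt) = 13.40 m, giving peak height M/(n_e·A·√(4πDt)) = 1.75/(0.32 × 22.2 × 13.40) = 0.01838 kg/m³.
(x−vt)²/(4Dt) = (9.4079)²/(4 × 0.351 × 40.7) = 1.549; exp(−1.549) = 0.2125.
C = 0.01838 × 0.2125 = 0.00391 kg/m³.

0.00391 kg/m³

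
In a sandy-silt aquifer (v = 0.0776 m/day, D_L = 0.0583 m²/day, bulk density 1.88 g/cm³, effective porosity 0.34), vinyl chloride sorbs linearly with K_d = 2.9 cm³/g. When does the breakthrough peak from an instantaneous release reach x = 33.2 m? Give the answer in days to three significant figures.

Retardation factor R = 1 + ρ_b·K_d/n = 1 + 1.88 × 2.9/0.34 = 17.04.
Sorption retards both mechanisms: v_R = v/R = 0.004554 m/day, D_R = D/R = 0.003421 m²/day.
Peak time from v_R²t² + 2D_R t − x² = 0: t = (√(D_R² + v_R²x²) − D_R)/v_R².
√(D_R² + v_R²x²) = √(0.003421² + 0.004554² × 33.2²) = 0.1512; v_R² = 2.074e-05.
t = (0.1512 − 0.003421)/2.074e-05 = 7130 days.

7130 days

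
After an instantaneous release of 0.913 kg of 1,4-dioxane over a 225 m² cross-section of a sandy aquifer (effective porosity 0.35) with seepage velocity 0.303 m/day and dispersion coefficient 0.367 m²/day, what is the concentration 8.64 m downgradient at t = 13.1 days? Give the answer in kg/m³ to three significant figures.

0.000480 kg/m³

For an instantaneous plane source, C(x,t) = M/(n_e·A·√(4πDt)) · exp(−(x−vt)²/(4Dt)), with n_e·A the pore (flow) area.
Plume center vt = 0.303 × 13.1 = 3.9693 m, so the well at 8.64 m is 4.6707 m downgradient of the peak.
√(4πDt) = 7.773 m, giving peak height M/(n_e·A·√(4πDt)) = 0.913/(0.35 × 225 × 7.773) = 0.001492 kg/m³.
(x−vt)²/(4Dt) = (4.6707)²/(4 × 0.367 × 13.1) = 1.134; exp(−1.134) = 0.3217.
C = 0.001492 × 0.3217 = 0.000480 kg/m³.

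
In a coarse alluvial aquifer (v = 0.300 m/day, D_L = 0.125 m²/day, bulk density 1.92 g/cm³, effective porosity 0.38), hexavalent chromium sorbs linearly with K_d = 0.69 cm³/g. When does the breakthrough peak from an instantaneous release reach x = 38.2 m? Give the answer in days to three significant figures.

Retardation factor R = 1 + ρ_b·K_d/n = 1 + 1.92 × 0.69/0.38 = 4.486.
Sorption retards both mechanisms: v_R = v/R = 0.06687 m/day, D_R = D/R = 0.02786 m²/day.
Peak time from v_R²t² + 2D_R t − x² = 0: t = (√(D_R² + v_R²x²) − D_R)/v_R².
√(D_R² + v_R²x²) = √(0.02786² + 0.06687² × 38.2²) = 2.555; v_R² = 0.004472.
t = (2.555 − 0.02786)/0.004472 = 565 days.

565 days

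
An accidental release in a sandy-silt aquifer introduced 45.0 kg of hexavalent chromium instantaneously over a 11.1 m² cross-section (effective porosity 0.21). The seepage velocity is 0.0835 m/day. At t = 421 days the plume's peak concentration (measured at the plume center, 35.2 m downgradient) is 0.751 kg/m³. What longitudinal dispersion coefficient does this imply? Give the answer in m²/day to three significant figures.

At the plume center C_max = M/(n_e·A·√(4πDt)), so D = M²/(4πt·(n_e·A·C_max)²).
n_e·A·C_max = 0.21 × 11.1 × 0.751 = 1.751 kg/m.
D = 45.0²/(4π × 421 × 1.751²) = 0.125 m²/day.

0.125 m²/day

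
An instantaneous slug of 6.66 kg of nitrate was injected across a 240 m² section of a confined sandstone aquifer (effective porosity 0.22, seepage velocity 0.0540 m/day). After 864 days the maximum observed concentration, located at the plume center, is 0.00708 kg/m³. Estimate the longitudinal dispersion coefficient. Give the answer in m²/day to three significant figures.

At the plume center C_max = M/(n_e·A·√(4πDt)), so D = M²/(4πt·(n_e·A·C_max)²).
n_e·A·C_max = 0.22 × 240 × 0.00708 = 0.3738 kg/m.
D = 6.66²/(4π × 864 × 0.3738²) = 0.0292 m²/day.

0.0292 m²/day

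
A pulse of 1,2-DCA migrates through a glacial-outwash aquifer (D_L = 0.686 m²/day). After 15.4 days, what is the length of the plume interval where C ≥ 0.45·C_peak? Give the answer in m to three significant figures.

The plume is Gaussian with σ = √(2Dt) = √(2 × 0.686 × 15.4) = 4.597 m.
C/C_peak = exp(−Δx²/(2σ²)) = 0.45 ⇒ Δx = σ·√(−2 ln 0.45) = 4.597 × 1.264 = 5.811 m.
Width = 2Δx = 11.6 m.

11.6 m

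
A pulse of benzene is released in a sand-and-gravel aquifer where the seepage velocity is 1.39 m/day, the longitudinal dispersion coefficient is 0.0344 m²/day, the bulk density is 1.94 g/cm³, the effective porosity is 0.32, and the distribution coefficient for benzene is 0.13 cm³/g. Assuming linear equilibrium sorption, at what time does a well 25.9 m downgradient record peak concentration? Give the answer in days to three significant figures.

Retardation factor R = 1 + ρ_b·K_d/n = 1 + 1.94 × 0.13/0.32 = 1.788.
Sorption retards both mechanisms: v_R = v/R = 0.7774 m/day, D_R = D/R = 0.01924 m²/day.
Peak time from v_R²t² + 2D_R t − x² = 0: t = (√(D_R² + v_R²x²) − D_R)/v_R².
√(D_R² + v_R²x²) = √(0.01924² + 0.7774² × 25.9²) = 20.13; v_R² = 0.6044.
t = (20.13 − 0.01924)/0.6044 = 33.3 days.

33.3 days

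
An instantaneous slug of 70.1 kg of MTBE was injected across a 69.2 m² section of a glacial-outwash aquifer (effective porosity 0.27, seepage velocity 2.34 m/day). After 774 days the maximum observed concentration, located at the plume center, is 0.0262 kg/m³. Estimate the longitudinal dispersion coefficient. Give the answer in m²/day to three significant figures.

2.11 m²/day

At the plume center C_max = M/(n_e·A·√(4πDt)), so D = M²/(4πt·(n_e·A·C_max)²).
n_e·A·C_max = 0.27 × 69.2 × 0.0262 = 0.4895 kg/m.
D = 70.1²/(4π × 774 × 0.4895²) = 2.11 m²/day.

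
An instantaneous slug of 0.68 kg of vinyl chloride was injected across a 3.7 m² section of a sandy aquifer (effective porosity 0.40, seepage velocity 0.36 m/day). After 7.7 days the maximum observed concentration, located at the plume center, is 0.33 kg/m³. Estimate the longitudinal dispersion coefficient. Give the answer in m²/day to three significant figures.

At the plume center C_max = M/(n_e·A·√(4πDt)), so D = M²/(4πt·(n_e·A·C_max)²).
n_e·A·C_max = 0.40 × 3.7 × 0.33 = 0.4884 kg/m.
D = 0.68²/(4π × 7.7 × 0.4884²) = 0.0200 m²/day.

0.0200 m²/day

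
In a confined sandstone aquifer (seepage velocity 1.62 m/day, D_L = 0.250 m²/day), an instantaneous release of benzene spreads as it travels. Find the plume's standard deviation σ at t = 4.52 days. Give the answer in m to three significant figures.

Dispersive spreading gives a Gaussian with σ² = 2Dt; advection only shifts the center.
σ = √(2 × 0.250 × 4.52) = 1.50 m.

1.50 m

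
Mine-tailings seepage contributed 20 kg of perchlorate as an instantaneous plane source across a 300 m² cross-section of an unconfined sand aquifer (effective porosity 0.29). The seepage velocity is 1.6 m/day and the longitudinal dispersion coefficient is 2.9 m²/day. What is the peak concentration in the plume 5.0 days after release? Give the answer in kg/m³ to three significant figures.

The peak of an instantaneous 1D plume sits at x = vt; there the Gaussian factor is 1 and C_max = M/(n_e·A·√(4πDt)), where n_e·A is the pore area the mass is dissolved in.
√(4πDt) = √(4π × 2.9 × 5.0) = 13.50 m, so C_max = 20/(0.29 × 300 × 13.50) = 0.0170 kg/m³.

0.0170 kg/m³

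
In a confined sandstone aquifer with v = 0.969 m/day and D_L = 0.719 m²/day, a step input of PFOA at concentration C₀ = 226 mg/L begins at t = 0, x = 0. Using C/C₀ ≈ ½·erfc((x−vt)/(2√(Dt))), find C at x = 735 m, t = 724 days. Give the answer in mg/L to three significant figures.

33.9 mg/L

For a continuous step input, C/C₀ ≈ ½·erfc((x−vt)/(2√(Dt))).
vt = 0.969 × 724 = 701.556 m and 2√(Dt) = 2√(0.719 × 724) = 45.63 m.
Argument (x−vt)/(2√(Dt)) = (735 − 701.556)/45.63 = 0.7329; ½·erfc(0.7329) = 0.1500.
C = 226 × 0.1500 = 33.9 mg/L.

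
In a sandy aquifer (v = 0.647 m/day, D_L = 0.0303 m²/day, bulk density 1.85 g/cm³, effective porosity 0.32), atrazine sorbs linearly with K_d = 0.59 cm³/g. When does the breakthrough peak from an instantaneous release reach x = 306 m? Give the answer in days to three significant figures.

2090 days

Retardation factor R = 1 + ρ_b·K_d/n = 1 + 1.85 × 0.59/0.32 = 4.411.
Sorption retards both mechanisms: v_R = v/R = 0.1467 m/day, D_R = D/R = 0.006869 m²/day.
Peak time from v_R²t² + 2D_R t − x² = 0: t = (√(D_R² + v_R²x²) − D_R)/v_R².
√(D_R² + v_R²x²) = √(0.006869² + 0.1467² × 306²) = 44.89; v_R² = 0.02152.
t = (44.89 − 0.006869)/0.02152 = 2090 days.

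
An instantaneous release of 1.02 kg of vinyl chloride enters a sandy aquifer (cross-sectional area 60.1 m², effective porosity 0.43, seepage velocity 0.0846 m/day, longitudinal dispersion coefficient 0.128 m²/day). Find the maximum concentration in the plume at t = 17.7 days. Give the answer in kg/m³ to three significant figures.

The peak of an instantaneous 1D plume sits at x = vt; there the Gaussian factor is 1 and C_max = M/(n_e·A·√(4πDt)), where n_e·A is the pore area the mass is dissolved in.
√(4πDt) = √(4π × 0.128 × 17.7) = 5.336 m, so C_max = 1.02/(0.43 × 60.1 × 5.336) = 0.00740 kg/m³.

0.00740 kg/m³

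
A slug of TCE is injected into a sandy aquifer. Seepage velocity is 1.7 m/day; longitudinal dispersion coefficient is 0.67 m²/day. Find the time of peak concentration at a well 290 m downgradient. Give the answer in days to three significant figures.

170 days

For the 1D instantaneous-source solution, setting ∂C/∂t = 0 at fixed x gives v²t² + 2Dt − x² = 0, so t = (√(D² + v²x²) − D)/v².
√(D² + v²x²) = √(0.67² + 1.7² × 290²) = 493.0; v² = 2.89.
t = (493.0 − 0.67)/2.89 = 170 days (vs. the pure-advection estimate x/v = 171 d).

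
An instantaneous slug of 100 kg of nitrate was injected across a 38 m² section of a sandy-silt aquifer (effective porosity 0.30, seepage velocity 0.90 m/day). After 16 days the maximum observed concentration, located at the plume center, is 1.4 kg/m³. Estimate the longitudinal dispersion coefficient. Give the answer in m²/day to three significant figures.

0.195 m²/day

At the plume center C_max = M/(n_e·A·√(4πDt)), so D = M²/(4πt·(n_e·A·C_max)²).
n_e·A·C_max = 0.30 × 38 × 1.4 = 15.96 kg/m.
D = 100²/(4π × 16 × 15.96²) = 0.195 m²/day.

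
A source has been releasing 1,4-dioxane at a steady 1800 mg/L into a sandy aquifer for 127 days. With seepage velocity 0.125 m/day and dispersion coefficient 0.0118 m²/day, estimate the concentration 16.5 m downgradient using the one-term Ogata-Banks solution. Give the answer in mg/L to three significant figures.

For a continuous step input, C/C₀ ≈ ½·erfc((x−vt)/(2√(Dt))).
vt = 0.125 × 127 = 15.875 m and 2√(Dt) = 2√(0.0118 × 127) = 2.448 m.
Argument (x−vt)/(2√(Dt)) = (16.5 − 15.875)/2.448 = 0.2553; ½·erfc(0.2553) = 0.3590.
C = 1800 × 0.3590 = 646 mg/L.

646 mg/L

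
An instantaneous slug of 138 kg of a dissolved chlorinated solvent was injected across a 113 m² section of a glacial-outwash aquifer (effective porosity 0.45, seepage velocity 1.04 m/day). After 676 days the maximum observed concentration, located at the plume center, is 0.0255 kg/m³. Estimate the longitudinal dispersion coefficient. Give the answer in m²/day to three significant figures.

At the plume center C_max = M/(n_e·A·√(4πDt)), so D = M²/(4πt·(n_e·A·C_max)²).
n_e·A·C_max = 0.45 × 113 × 0.0255 = 1.297 kg/m.
D = 138²/(4π × 676 × 1.297²) = 1.33 m²/day.

1.33 m²/day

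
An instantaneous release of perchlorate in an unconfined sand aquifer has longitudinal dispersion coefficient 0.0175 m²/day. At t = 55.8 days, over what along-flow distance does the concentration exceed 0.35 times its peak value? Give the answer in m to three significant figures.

4.05 m

The plume is Gaussian with σ = √(2Dt) = √(2 × 0.0175 × 55.8) = 1.397 m.
C/C_peak = exp(−Δx²/(2σ²)) = 0.35 ⇒ Δx = σ·√(−2 ln 0.35) = 1.397 × 1.449 = 2.024 m.
Width = 2Δx = 4.05 m.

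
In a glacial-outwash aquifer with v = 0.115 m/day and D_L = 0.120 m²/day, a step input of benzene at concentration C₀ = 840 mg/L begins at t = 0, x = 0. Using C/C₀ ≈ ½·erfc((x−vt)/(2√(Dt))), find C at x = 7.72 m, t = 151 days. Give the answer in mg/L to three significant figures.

794 mg/L

For a continuous step input, C/C₀ ≈ ½·erfc((x−vt)/(2√(Dt))).
vt = 0.115 × 151 = 17.365 m and 2√(Dt) = 2√(0.120 × 151) = 8.514 m.
Argument (x−vt)/(2√(Dt)) = (7.72 − 17.365)/8.514 = -1.133; ½·erfc(-1.133) = 0.9455.
C = 840 × 0.9455 = 794 mg/L.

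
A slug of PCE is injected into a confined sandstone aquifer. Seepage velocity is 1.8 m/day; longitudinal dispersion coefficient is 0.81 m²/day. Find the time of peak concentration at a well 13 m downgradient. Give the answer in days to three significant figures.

For the 1D instantaneous-source solution, setting ∂C/∂t = 0 at fixed x gives v²t² + 2Dt − x² = 0, so t = (√(D² + v²x²) − D)/v².
√(D² + v²x²) = √(0.81² + 1.8² × 13²) = 23.41; v² = 3.24.
t = (23.41 − 0.81)/3.24 = 6.98 days (vs. the pure-advection estimate x/v = 7.22 d).

6.98 days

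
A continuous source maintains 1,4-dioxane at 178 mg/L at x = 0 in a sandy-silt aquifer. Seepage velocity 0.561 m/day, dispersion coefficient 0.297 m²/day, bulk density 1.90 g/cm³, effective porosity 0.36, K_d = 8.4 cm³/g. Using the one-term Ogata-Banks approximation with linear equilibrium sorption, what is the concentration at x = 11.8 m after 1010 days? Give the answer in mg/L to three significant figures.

103 mg/L

Retardation factor R = 1 + ρ_b·K_d/n = 1 + 1.90 × 8.4/0.36 = 45.33.
Sorption retards both mechanisms: v_R = v/R = 0.01238 m/day, D_R = D/R = 0.006552 m²/day.
v_R·t = 0.01238 × 1010 = 12.5038 m; 2√(D_R t) = 5.145 m; argument = (11.8 − 12.5038)/5.145 = -0.1368.
C = C₀ × ½·erfc(-0.1368) = 178 × 0.5767 = 103 mg/L.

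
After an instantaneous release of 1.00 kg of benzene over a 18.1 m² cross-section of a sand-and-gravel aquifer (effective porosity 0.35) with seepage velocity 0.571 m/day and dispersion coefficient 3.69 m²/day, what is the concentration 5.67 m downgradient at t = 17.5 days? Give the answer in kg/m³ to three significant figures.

For an instantaneous plane source, C(x,t) = M/(n_e·A·√(4πDt)) · exp(−(x−vt)²/(4Dt)), with n_e·A the pore (flow) area.
Plume center vt = 0.571 × 17.5 = 9.9925 m, so the well at 5.67 m is 4.3225 m upgradient of the peak.
√(4πDt) = 28.49 m, giving peak height M/(n_e·A·√(4πDt)) = 1.00/(0.35 × 18.1 × 28.49) = 0.005541 kg/m³.
(x−vt)²/(4Dt) = (-4.3225)²/(4 × 3.69 × 17.5) = 0.07233; exp(−0.07233) = 0.9302.
C = 0.005541 × 0.9302 = 0.00515 kg/m³.

0.00515 kg/m³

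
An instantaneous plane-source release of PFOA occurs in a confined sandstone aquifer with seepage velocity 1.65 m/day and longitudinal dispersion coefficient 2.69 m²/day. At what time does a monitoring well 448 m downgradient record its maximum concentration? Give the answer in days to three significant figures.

For the 1D instantaneous-source solution, setting ∂C/∂t = 0 at fixed x gives v²t² + 2Dt − x² = 0, so t = (√(D² + v²x²) − D)/v².
√(D² + v²x²) = √(2.69² + 1.65² × 448²) = 739.2; v² = 2.7225.
t = (739.2 − 2.69)/2.7225 = 271 days (vs. the pure-advection estimate x/v = 272 d).

271 days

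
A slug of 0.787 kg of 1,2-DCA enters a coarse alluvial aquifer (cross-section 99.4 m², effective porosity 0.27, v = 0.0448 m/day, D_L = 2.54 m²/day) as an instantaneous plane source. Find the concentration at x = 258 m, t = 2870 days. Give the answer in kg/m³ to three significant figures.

5.45e-05 kg/m³

For an instantaneous plane source, C(x,t) = M/(n_e·A·√(4πDt)) · exp(−(x−vt)²/(4Dt)), with n_e·A the pore (flow) area.
Plume center vt = 0.0448 × 2870 = 128.576 m, so the well at 258 m is 129.424 m downgradient of the peak.
√(4πDt) = 302.7 m, giving peak height M/(n_e·A·√(4πDt)) = 0.787/(0.27 × 99.4 × 302.7) = 9.688e-05 kg/m³.
(x−vt)²/(4Dt) = (129.424)²/(4 × 2.54 × 2870) = 0.5745; exp(−0.5745) = 0.5630.
C = 9.688e-05 × 0.5630 = 5.45e-05 kg/m³.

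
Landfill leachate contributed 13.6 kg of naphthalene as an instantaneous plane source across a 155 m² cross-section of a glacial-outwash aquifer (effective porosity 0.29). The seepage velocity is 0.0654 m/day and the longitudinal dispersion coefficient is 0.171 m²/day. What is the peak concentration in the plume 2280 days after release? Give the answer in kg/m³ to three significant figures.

0.00432 kg/m³

The peak of an instantaneous 1D plume sits at x = vt; there the Gaussian factor is 1 and C_max = M/(n_e·A·√(4πDt)), where n_e·A is the pore area the mass is dissolved in.
√(4πDt) = √(4π × 0.171 × 2280) = 70.00 m, so C_max = 13.6/(0.29 × 155 × 70.00) = 0.00432 kg/m³.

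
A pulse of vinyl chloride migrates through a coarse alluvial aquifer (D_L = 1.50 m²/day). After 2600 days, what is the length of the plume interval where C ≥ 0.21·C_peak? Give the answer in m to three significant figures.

312 m

The plume is Gaussian with σ = √(2Dt) = √(2 × 1.50 × 2600) = 88.32 m.
C/C_peak = exp(−Δx²/(2σ²)) = 0.21 ⇒ Δx = σ·√(−2 ln 0.21) = 88.32 × 1.767 = 156.1 m.
Width = 2Δx = 312 m.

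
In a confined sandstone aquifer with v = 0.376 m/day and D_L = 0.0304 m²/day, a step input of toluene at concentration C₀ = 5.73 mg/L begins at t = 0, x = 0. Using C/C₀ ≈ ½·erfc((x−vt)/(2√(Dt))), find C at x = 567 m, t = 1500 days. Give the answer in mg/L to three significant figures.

2.16 mg/L

For a continuous step input, C/C₀ ≈ ½·erfc((x−vt)/(2√(Dt))).
vt = 0.376 × 1500 = 564 m and 2√(Dt) = 2√(0.0304 × 1500) = 13.51 m.
Argument (x−vt)/(2√(Dt)) = (567 − 564)/13.51 = 0.2221; ½·erfc(0.2221) = 0.3767.
C = 5.73 × 0.3767 = 2.16 mg/L.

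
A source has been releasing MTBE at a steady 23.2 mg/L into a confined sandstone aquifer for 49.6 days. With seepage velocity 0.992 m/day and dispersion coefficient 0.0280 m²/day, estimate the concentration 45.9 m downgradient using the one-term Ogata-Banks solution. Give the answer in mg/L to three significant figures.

22.6 mg/L

For a continuous step input, C/C₀ ≈ ½·erfc((x−vt)/(2√(Dt))).
vt = 0.992 × 49.6 = 49.2032 m and 2√(Dt) = 2√(0.0280 × 49.6) = 2.357 m.
Argument (x−vt)/(2√(Dt)) = (45.9 − 49.2032)/2.357 = -1.401; ½·erfc(-1.401) = 0.9762.
C = 23.2 × 0.9762 = 22.6 mg/L.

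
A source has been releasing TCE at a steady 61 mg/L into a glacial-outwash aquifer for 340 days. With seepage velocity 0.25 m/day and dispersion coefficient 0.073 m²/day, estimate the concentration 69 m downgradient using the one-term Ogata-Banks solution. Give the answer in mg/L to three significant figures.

60.3 mg/L

For a continuous step input, C/C₀ ≈ ½·erfc((x−vt)/(2√(Dt))).
vt = 0.25 × 340 = 85 m and 2√(Dt) = 2√(0.073 × 340) = 9.964 m.
Argument (x−vt)/(2√(Dt)) = (69 − 85)/9.964 = -1.606; ½·erfc(-1.606) = 0.9884.
C = 61 × 0.9884 = 60.3 mg/L.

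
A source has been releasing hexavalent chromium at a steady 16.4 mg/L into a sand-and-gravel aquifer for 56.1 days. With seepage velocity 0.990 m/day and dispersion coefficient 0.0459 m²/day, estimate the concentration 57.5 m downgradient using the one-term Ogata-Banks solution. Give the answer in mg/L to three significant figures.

For a continuous step input, C/C₀ ≈ ½·erfc((x−vt)/(2√(Dt))).
vt = 0.990 × 56.1 = 55.539 m and 2√(Dt) = 2√(0.0459 × 56.1) = 3.209 m.
Argument (x−vt)/(2√(Dt)) = (57.5 − 55.539)/3.209 = 0.6111; ½·erfc(0.6111) = 0.1937.
C = 16.4 × 0.1937 = 3.18 mg/L.

3.18 mg/L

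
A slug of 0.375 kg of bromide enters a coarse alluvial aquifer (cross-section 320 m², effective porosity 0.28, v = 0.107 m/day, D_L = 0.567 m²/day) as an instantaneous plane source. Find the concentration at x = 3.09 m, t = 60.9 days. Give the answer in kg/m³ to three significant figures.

0.000185 kg/m³

For an instantaneous plane source, C(x,t) = M/(n_e·A·√(4πDt)) · exp(−(x−vt)²/(4Dt)), with n_e·A the pore (flow) area.
Plume center vt = 0.107 × 60.9 = 6.5163 m, so the well at 3.09 m is 3.4263 m upgradient of the peak.
√(4πDt) = 20.83 m, giving peak height M/(n_e·A·√(4πDt)) = 0.375/(0.28 × 320 × 20.83) = 0.0002009 kg/m³.
(x−vt)²/(4Dt) = (-3.4263)²/(4 × 0.567 × 60.9) = 0.08499; exp(−0.08499) = 0.9185.
C = 0.0002009 × 0.9185 = 0.000185 kg/m³.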